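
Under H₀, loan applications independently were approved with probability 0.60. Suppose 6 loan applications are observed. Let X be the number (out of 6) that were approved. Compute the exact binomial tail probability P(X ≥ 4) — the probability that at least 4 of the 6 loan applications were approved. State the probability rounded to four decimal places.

X is binomial with n = 6 and p = 0.60.
P(X ≥ 4) = C(6,4)·0.60^4·0.40^2 + C(6,5)·0.60^5·0.40^1 + C(6,6)·0.60^6·0.40^0.
= 0.311040 + 0.186624 + 0.046656 = 0.5443.

P = 0.5443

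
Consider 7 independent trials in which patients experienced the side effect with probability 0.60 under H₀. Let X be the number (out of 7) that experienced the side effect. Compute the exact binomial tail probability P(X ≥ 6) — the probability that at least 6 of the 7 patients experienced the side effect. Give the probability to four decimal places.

P = 0.1586

X is binomial with n = 7 and p = 0.60.
P(X ≥ 6) = C(7,6)·0.60^6·0.40^1 + C(7,7)·0.60^7·0.40^0.
= 0.130637 + 0.027994 = 0.1586.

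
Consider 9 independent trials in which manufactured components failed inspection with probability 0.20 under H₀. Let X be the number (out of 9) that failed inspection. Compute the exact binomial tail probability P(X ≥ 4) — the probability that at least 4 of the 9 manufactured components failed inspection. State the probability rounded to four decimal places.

X ~ Binomial(n=9, p=0.20).
P(X ≥ 4) = Σ_{j=4}^{9} C(9,j)·0.20^j·0.80^{9−j}.
= 0.066060 + 0.016515 + 0.002753 + 0.000295 + 0.000018 + 0.000001 = 0.0856.

P = 0.0856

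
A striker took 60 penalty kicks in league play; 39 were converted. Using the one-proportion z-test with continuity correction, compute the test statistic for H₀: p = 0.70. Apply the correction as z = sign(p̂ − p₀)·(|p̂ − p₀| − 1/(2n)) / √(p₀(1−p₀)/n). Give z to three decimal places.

z = -0.704

The sample proportion is 39/60 = 0.65000. p̂ − p₀ = -0.050000.
Continuity correction 1/(2n) = 1/120 = 0.008333.
Corrected numerator: |-0.050000| − 0.008333 = 0.041667.
SE₀ = √(0.70·0.30/60) = 0.059161.
z = (−)0.041667/0.059161 = -0.704.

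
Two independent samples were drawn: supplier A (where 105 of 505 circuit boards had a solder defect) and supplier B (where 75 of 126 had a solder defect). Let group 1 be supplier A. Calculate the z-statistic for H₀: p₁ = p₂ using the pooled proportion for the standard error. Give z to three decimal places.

z = -8.614

Sample proportions: p̂₁ = 105/505 = 0.20792 and p̂₂ = 75/126 = 0.59524.
Pooled p̂ = (105+75)/(505+126) = 180/631 = 0.28526.
Pooled SE = √[0.2038874·0.00991671] ≈ 0.044965.
z = (p̂₁ − p̂₂)/SE = (0.20792 − 0.59524)/0.044965 = -0.38732/0.044965 = -8.614.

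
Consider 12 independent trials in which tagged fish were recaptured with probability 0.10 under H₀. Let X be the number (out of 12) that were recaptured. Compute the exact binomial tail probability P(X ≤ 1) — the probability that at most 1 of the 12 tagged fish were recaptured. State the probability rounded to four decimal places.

X ~ Binomial(n=12, p=0.10).
P(X ≤ 1) = C(12,0)·0.10^0·0.90^12 + C(12,1)·0.10^1·0.90^11.
= 0.282430 + 0.376573 = 0.6590.

P = 0.6590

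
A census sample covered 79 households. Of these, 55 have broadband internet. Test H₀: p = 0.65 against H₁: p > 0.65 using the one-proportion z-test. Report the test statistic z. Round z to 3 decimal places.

p̂ = 55/79 = 0.69620.
SE₀ = √(0.65·0.35/79) = 0.053663.
z = (p̂ − p₀)/SE = (0.69620 − 0.65)/0.053663 = 0.861.

z = 0.861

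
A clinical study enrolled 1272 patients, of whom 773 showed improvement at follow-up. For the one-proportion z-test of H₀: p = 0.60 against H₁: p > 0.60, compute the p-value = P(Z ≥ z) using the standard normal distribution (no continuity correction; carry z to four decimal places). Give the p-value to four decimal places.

p-value = 0.2874

p̂ = 773/1272 = 0.60770.
Under H₀, SE = √(p₀(1−p₀)/n) = √(0.60·0.40/1272) = √0.000188679 = 0.013736.
Test statistic (full precision, shown to 4 dp): z = (773/1272 − 0.60)/SE₀ ≈ 0.5609.
From the standard normal, P(Z ≥ z) = 0.2874.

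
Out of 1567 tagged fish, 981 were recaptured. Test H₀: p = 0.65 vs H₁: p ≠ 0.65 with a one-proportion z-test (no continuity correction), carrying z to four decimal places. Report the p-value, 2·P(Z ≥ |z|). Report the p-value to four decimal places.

With x = 981 successes in n = 1567, p̂ = 0.62604.
Under H₀, SE = √(p₀(1−p₀)/n) = √(0.65·0.35/1567) = √0.000145182 = 0.012049.
Test statistic (full precision, shown to 4 dp): z = (981/1567 − 0.65)/SE₀ ≈ -1.9888.
From the standard normal, 2·P(Z ≥ |z|) = 0.0467.

p-value = 0.0467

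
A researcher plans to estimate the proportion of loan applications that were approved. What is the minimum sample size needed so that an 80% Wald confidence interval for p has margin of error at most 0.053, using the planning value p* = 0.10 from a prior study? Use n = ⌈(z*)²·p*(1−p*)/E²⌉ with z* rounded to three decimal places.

n = 53

For 80% confidence, z* = 1.282.
p*(1−p*) = 0.10·0.90 = 0.0900.
Required n before rounding: 1.643524 × 0.0900 / 0.053² = 52.658.
Rounding up, n = 53.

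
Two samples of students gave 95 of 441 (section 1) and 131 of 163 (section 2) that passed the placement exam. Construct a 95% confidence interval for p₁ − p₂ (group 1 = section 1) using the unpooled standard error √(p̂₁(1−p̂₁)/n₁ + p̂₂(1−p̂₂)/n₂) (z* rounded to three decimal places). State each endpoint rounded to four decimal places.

(-0.6603, -0.5162)

p̂₁ = 95/441 = 0.21542, p̂₂ = 131/163 = 0.80368; p̂₁ − p̂₂ = -0.58826.
Unpooled SE = √(p̂₁(1−p̂₁)/n₁ + p̂₂(1−p̂₂)/n₂) = √(0.000383252 + 0.000967962) = 0.036759.
The 95% critical value is z* = 1.960. Margin of error = 0.07205.
Interval: -0.58826 ± 0.07205 → (-0.6603, -0.5162).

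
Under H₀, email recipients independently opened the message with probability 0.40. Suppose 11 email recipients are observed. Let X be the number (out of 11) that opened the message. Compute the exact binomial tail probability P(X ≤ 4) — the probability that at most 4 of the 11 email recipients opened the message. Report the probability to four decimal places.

X ~ Binomial(n=11, p=0.40).
P(X ≤ 4) = Σ_{j=0}^{4} C(11,j)·0.40^j·0.60^{11−j}.
= 0.003628 + 0.026605 + 0.088684 + 0.177367 + 0.236490 = 0.5328.

P = 0.5328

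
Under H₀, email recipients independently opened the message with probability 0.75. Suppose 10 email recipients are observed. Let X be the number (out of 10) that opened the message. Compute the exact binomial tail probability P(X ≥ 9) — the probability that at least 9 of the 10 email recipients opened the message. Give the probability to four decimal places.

P = 0.2440

X is binomial with n = 10 and p = 0.75.
P(X ≥ 9) = C(10,9)·0.75^9·0.25^1 + C(10,10)·0.75^10·0.25^0.
= 0.187712 + 0.056314 = 0.2440.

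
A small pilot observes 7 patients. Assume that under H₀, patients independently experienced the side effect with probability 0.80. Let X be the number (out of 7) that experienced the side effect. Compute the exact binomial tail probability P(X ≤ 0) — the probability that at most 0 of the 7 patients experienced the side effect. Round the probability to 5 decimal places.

P = 0.00001

X ~ Binomial(n=7, p=0.80).
P(X ≤ 0) = C(7,0)·0.80^0·0.20^7.
= 0.000013 = 0.00001.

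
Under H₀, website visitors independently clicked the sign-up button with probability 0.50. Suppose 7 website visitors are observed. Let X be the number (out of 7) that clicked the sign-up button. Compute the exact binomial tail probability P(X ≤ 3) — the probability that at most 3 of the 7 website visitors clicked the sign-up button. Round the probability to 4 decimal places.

X ~ Binomial(n=7, p=0.50).
P(X ≤ 3) = C(7,0)·0.50^0·0.50^7 + C(7,1)·0.50^1·0.50^6 + C(7,2)·0.50^2·0.50^5 + C(7,3)·0.50^3·0.50^4.
= 0.007812 + 0.054688 + 0.164062 + 0.273438 = 0.5000.

P = 0.5000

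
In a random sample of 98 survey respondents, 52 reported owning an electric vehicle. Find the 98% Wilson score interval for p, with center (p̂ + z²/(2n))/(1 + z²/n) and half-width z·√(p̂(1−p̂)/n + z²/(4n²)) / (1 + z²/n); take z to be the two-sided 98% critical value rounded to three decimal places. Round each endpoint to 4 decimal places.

(0.4148, 0.6432)

Here p̂ = 52/98 = 0.53061 and z = 2.326 (z² = 5.410276).
Denominator 1 + z²/n = 1 + 5.410276/98 = 1.055207.
Adjusted center: (0.53061 + z²/(2n))/1.055207 = 0.52901.
Radicand: p̂(1−p̂)/n + z²/(4n²) = 0.002541458 + 0.000140834 = 0.002682292.
Half-width = 2.326·√0.002682292/1.055207 = 0.11416.
So the interval runs from 0.4148 to 0.6432.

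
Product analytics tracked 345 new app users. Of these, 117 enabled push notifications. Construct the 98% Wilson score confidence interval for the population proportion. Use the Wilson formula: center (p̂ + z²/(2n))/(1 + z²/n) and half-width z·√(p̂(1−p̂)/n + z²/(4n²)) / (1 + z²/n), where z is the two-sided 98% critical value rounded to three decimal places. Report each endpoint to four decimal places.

(0.2827, 0.4005)

p̂ = 117/345 = 0.33913; z = 2.326, so z² = 5.410276.
1 + z²/n = 1.015682.
Center = (0.33913 + 0.007841)/1.015682 = 0.34161.
Radicand: p̂(1−p̂)/n + z²/(4n²) = 0.000649626 + 0.000011364 = 0.000660990.
Half-width = 2.326·√0.000660990/1.015682 = 0.05888.
CI: 0.34161 ± 0.05888 = (0.2827, 0.4005).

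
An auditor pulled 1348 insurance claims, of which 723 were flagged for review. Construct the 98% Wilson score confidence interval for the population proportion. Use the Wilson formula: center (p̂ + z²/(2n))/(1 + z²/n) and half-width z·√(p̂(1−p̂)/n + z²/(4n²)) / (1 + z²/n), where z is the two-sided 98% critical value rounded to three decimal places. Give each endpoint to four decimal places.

(0.5047, 0.5677)

p̂ = 723/1348 = 0.53635; z = 2.326, so z² = 5.410276.
1 + z²/n = 1.004014.
Center = (0.53635 + 0.002007)/1.004014 = 0.53620.
Radicand: p̂(1−p̂)/n + z²/(4n²) = 0.000184480 + 0.000000744 = 0.000185224.
Half-width = z·√(radicand)/denom = 2.326·0.013610/1.004014 = 0.03153.
Interval: 0.53620 ± 0.03153 → (0.5047, 0.5677).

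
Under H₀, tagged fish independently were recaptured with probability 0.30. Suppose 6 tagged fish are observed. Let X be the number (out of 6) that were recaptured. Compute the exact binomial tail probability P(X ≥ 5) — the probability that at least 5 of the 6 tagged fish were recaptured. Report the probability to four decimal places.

X ~ Binomial(n=6, p=0.30).
P(X ≥ 5) = C(6,5)·0.30^5·0.70^1 + C(6,6)·0.30^6·0.70^0.
= 0.010206 + 0.000729 = 0.0109.

P = 0.0109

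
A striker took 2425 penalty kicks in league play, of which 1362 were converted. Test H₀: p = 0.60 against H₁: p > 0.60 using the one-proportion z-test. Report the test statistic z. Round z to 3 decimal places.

z = -3.855

p̂ = 1362/2425 = 0.56165.
SE₀ = √(0.60·0.40/2425) = 0.009948.
Test statistic: z = -0.03835/0.009948 = -3.855.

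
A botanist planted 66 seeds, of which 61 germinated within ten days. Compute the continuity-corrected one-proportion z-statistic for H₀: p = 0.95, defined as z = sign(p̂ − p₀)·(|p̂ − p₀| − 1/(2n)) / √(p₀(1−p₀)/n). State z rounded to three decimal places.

z = -0.678

p̂ = 61/66 = 0.92424. p̂ − p₀ = -0.025758.
1/(2n) = 0.007576.
Corrected numerator: |-0.025758| − 0.007576 = 0.018182.
Null standard error: √(0.95·0.05/66) = √0.000719697 = 0.026827.
z = −0.018182/0.026827 = -0.678.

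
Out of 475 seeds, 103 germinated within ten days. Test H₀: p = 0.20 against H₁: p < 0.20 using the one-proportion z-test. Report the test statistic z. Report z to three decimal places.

z = 0.918

With x = 103 successes in n = 475, p̂ = 0.21684.
Null standard error: √(0.20·0.80/475) = √0.000336842 = 0.018353.
z = (0.21684 − 0.20)/0.018353 = 0.01684/0.018353 = 0.918.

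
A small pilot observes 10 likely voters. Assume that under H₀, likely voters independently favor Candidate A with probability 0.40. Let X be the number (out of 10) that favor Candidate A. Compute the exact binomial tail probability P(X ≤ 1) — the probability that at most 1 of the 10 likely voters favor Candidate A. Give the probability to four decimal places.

X ~ Binomial(n=10, p=0.40).
P(X ≤ 1) = C(10,0)·0.40^0·0.60^10 + C(10,1)·0.40^1·0.60^9.
= 0.006047 + 0.040311 = 0.0464.

P = 0.0464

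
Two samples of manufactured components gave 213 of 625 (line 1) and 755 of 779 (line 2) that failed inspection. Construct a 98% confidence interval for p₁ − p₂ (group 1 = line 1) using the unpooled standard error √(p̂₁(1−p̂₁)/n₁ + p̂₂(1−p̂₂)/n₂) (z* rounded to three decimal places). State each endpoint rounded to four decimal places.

p̂₁ = 0.34080, p̂₂ = 0.96919, so the observed difference is -0.62839.
Unpooled SE = √(p̂₁(1−p̂₁)/n₁ + p̂₂(1−p̂₂)/n₂) = √(0.000359449 + 0.000038331) = 0.019944.
For 98% confidence, z* = 2.326. Margin = 2.326·0.019944 = 0.04639.
Interval: -0.62839 ± 0.04639 → (-0.6748, -0.5820).

(-0.6748, -0.5820)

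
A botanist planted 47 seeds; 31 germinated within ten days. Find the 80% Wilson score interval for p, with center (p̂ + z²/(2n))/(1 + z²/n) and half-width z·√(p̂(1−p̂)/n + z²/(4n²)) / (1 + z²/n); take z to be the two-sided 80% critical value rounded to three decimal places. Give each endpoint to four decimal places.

Here p̂ = 31/47 = 0.65957 and z = 1.282 (z² = 1.643524).
1 + z²/n = 1.034969.
Center = (0.65957 + 0.017484)/1.034969 = 0.65418.
Radicand: p̂(1−p̂)/n + z²/(4n²) = 0.004777361 + 0.000186003 = 0.004963364.
Half-width = 1.282·√0.004963364/1.034969 = 0.08727.
Interval: 0.65418 ± 0.08727 → (0.5669, 0.7414).

(0.5669, 0.7414)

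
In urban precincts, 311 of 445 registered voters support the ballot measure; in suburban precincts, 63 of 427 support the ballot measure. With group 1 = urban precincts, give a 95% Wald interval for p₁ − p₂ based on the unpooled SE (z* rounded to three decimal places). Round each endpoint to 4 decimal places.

p̂₁ = 0.69888, p̂₂ = 0.14754, so the observed difference is 0.55134.
Unpooled SE = √(p̂₁(1−p̂₁)/n₁ + p̂₂(1−p̂₂)/n₂) = √(0.000472917 + 0.000294550) = 0.027703.
z* = 1.960 at the 95% level. Margin = 1.960·0.027703 = 0.05430.
So the interval runs from 0.4970 to 0.6056.

(0.4970, 0.6056)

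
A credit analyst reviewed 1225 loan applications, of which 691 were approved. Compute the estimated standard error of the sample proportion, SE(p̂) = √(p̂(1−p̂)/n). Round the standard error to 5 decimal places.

p̂ = 691/1225 = 0.56408.
p̂(1−p̂) = 0.56408·0.43592 = 0.245894.
Dividing by n and taking the root: √0.000200730 = 0.01417.

SE = 0.01417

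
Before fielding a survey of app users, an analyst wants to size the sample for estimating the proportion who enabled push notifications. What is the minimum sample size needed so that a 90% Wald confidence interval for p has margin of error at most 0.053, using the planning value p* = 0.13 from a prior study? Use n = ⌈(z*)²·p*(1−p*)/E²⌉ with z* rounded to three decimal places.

n = 109

z* = 1.645 at the 90% level.
p*(1−p*) = 0.13·0.87 = 0.1131.
Required n before rounding: 2.706025 × 0.1131 / 0.053² = 108.954.
Rounding up, n = 109.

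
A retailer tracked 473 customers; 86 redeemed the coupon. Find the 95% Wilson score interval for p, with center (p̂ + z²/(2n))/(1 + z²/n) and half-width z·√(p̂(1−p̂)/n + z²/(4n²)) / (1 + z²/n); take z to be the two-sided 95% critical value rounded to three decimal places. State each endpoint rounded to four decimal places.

(0.1497, 0.2191)

p̂ = 86/473 = 0.18182; z = 1.960, so z² = 3.841600.
Denominator 1 + z²/n = 1 + 3.841600/473 = 1.008122.
Adjusted center: (0.18182 + z²/(2n))/1.008122 = 0.18438.
Radicand: p̂(1−p̂)/n + z²/(4n²) = 0.000314504 + 0.000004293 = 0.000318797.
Half-width = 1.960·√0.000318797/1.008122 = 0.03471.
CI: 0.18438 ± 0.03471 = (0.1497, 0.2191).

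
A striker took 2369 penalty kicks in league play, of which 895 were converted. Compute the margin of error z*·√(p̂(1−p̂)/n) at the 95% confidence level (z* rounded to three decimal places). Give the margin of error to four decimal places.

p̂ = 895/2369 = 0.37780.
SE(p̂) = √(0.37780·0.62220/2369) = 0.009961.
The 95% critical value is z* = 1.960.
ME = 1.960·0.009961 = 0.0195.

ME = 0.0195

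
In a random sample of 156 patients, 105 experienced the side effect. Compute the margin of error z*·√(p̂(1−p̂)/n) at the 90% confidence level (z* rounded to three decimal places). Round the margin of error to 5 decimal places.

Sample proportion p̂ = 105/156 = 0.67308.
SE = √(p̂(1−p̂)/n) = √(0.220044/156) = 0.037557.
For 90% confidence, z* = 1.645.
So ME = 0.06178.

ME = 0.06178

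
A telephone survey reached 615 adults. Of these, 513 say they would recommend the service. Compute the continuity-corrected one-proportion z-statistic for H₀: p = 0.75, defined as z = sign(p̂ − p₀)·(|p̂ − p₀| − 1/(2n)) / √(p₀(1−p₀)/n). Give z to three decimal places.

Sample proportion p̂ = 513/615 = 0.83415. p̂ − p₀ = 0.084146.
1/(2n) = 0.000813.
Corrected numerator: |0.084146| − 0.000813 = 0.083333.
SE₀ = √(0.75·0.25/615) = 0.017461.
z = (+)0.083333/0.017461 = 4.773.

z = 4.773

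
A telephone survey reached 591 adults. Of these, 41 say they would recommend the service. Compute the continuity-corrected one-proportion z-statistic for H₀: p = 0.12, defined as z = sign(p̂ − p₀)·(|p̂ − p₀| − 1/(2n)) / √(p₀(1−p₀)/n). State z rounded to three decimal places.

z = -3.724

p̂ = 41/591 = 0.06937. p̂ − p₀ = -0.050626.
Continuity correction 1/(2n) = 1/1182 = 0.000846.
Corrected numerator: |-0.050626| − 0.000846 = 0.049780.
Under H₀, SE = √(p₀(1−p₀)/n) = √(0.12·0.88/591) = √0.000178680 = 0.013367.
z = (−)0.049780/0.013367 = -3.724.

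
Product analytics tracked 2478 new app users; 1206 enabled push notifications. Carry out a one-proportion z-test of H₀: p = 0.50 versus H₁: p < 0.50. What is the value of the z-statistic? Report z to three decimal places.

p̂ = 1206/2478 = 0.48668.
Under H₀, SE = √(p₀(1−p₀)/n) = √(0.50·0.50/2478) = √0.000100888 = 0.010044.
Test statistic: z = -0.01332/0.010044 = -1.326.

z = -1.326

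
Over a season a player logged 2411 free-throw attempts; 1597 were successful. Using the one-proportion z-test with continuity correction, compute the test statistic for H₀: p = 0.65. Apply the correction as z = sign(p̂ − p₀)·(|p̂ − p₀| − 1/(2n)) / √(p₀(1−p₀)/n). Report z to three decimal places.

z = 1.253

The sample proportion is 1597/2411 = 0.66238. p̂ − p₀ = 0.012381.
1/(2n) = 0.000207.
Corrected numerator: |0.012381| − 0.000207 = 0.012174.
Under H₀, SE = √(p₀(1−p₀)/n) = √(0.65·0.35/2411) = √0.000094359 = 0.009714.
z = (+)0.012174/0.009714 = 1.253.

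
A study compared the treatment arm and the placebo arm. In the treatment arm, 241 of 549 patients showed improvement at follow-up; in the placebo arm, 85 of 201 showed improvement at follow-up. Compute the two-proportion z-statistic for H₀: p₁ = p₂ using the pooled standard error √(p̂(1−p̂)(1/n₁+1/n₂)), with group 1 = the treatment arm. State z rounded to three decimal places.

Sample proportions: p̂₁ = 241/549 = 0.43898 and p̂₂ = 85/201 = 0.42289.
Pooling: p̂ = 326/750 = 0.43467.
Pooled SE = √[0.2457316·0.00679662] ≈ 0.040867.
z = 0.01609/0.040867 = 0.394.

z = 0.394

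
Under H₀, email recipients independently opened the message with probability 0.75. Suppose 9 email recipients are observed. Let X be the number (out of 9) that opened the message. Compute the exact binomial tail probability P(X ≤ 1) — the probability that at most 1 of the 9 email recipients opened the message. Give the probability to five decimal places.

P = 0.00011

X is binomial with n = 9 and p = 0.75.
P(X ≤ 1) = C(9,0)·0.75^0·0.25^9 + C(9,1)·0.75^1·0.25^8.
= 0.000004 + 0.000103 = 0.00011.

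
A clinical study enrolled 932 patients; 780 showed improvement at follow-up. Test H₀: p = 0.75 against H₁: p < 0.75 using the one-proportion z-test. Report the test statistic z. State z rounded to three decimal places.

z = 6.127

With x = 780 successes in n = 932, p̂ = 0.83691.
Under H₀, SE = √(p₀(1−p₀)/n) = √(0.75·0.25/932) = √0.000201180 = 0.014184.
Test statistic: z = 0.08691/0.014184 = 6.127.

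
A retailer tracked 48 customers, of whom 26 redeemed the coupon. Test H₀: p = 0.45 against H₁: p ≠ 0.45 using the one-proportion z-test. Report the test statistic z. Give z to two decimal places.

Sample proportion p̂ = 26/48 = 0.54167.
Null standard error: √(0.45·0.55/48) = √0.005156250 = 0.071807.
z = (0.54167 − 0.45)/0.071807 = 0.09167/0.071807 = 1.28.

z = 1.28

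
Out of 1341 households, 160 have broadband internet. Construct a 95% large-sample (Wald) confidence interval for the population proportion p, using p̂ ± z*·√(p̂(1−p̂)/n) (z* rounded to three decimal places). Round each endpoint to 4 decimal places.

(0.1020, 0.1367)

Sample proportion p̂ = 160/1341 = 0.11931.
SE(p̂) = √(0.11931·0.88069/1341) = 0.008852.
The 95% critical value is z* = 1.960.
Margin of error: 1.960 × 0.008852 = 0.01735.
So the interval runs from 0.1020 to 0.1367.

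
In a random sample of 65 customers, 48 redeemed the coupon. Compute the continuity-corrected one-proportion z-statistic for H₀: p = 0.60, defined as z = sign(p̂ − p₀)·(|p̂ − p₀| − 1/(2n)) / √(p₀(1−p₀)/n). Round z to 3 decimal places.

The sample proportion is 48/65 = 0.73846. p̂ − p₀ = 0.138462.
Continuity correction 1/(2n) = 1/130 = 0.007692.
Corrected numerator: |0.138462| − 0.007692 = 0.130770.
Under H₀, SE = √(p₀(1−p₀)/n) = √(0.60·0.40/65) = √0.003692308 = 0.060764.
z = (+)0.130770/0.060764 = 2.152.

z = 2.152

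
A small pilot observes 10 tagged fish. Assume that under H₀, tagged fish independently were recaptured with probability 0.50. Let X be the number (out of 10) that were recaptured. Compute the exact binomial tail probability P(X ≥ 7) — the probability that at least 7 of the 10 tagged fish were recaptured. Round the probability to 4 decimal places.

P = 0.1719

X ~ Binomial(n=10, p=0.50).
P(X ≥ 7) = C(10,7)·0.50^7·0.50^3 + C(10,8)·0.50^8·0.50^2 + C(10,9)·0.50^9·0.50^1 + C(10,10)·0.50^10·0.50^0.
= 0.117188 + 0.043945 + 0.009766 + 0.000977 = 0.1719.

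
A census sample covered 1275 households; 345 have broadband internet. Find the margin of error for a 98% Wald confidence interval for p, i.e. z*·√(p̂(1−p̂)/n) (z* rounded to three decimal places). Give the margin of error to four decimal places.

p̂ = 345/1275 = 0.27059.
SE(p̂) = √(0.27059·0.72941/1275) = 0.012442.
The 98% critical value is z* = 2.326.
So ME = 0.0289.

ME = 0.0289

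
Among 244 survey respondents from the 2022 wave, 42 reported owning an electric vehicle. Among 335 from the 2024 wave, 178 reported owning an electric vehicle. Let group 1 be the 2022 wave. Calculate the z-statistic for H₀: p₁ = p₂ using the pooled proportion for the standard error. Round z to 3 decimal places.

p̂₁ = 42/244 = 0.17213, p̂₂ = 178/335 = 0.53134.
Pooled p̂ = (42+178)/(244+335) = 220/579 = 0.37997.
Pooled SE = √[0.2355917·0.00708344] ≈ 0.040851.
z = -0.35921/0.040851 = -8.793.

z = -8.793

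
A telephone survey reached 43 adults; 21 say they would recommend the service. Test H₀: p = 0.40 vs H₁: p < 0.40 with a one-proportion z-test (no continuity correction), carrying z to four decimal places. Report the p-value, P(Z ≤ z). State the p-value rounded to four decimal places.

The sample proportion is 21/43 = 0.48837.
Under H₀, SE = √(p₀(1−p₀)/n) = √(0.40·0.60/43) = √0.005581395 = 0.074709.
z = (p̂ − p₀)/SE = (21/43 − 0.40)/0.074709 ≈ 1.1829.
From the standard normal, P(Z ≤ z) = 0.8816.

p-value = 0.8816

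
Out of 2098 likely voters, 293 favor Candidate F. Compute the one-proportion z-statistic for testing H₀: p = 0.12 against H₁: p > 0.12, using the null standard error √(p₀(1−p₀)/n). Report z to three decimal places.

z = 2.771

Sample proportion p̂ = 293/2098 = 0.13966.
SE₀ = √(0.12·0.88/2098) = 0.007095.
Test statistic: z = 0.01966/0.007095 = 2.771.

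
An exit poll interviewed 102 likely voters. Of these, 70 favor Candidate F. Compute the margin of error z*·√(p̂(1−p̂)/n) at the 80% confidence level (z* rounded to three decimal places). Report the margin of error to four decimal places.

With x = 70 successes in n = 102, p̂ = 0.68627.
Standard error of p̂: √(0.215302/102) = √0.002110802 = 0.045943.
The 80% critical value is z* = 1.282.
Margin of error = z*·SE = 1.282 × 0.045943 = 0.0589.

ME = 0.0589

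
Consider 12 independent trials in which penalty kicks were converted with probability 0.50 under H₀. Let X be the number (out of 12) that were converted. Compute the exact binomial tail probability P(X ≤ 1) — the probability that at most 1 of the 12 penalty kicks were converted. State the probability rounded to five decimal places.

X ~ Binomial(n=12, p=0.50).
P(X ≤ 1) = C(12,0)·0.50^0·0.50^12 + C(12,1)·0.50^1·0.50^11.
= 0.000244 + 0.002930 = 0.00317.

P = 0.00317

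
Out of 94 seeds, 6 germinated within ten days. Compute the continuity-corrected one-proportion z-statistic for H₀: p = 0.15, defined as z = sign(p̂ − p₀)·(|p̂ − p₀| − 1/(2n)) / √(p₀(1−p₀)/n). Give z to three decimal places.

z = -2.195

Sample proportion p̂ = 6/94 = 0.06383. p̂ − p₀ = -0.086170.
Continuity correction 1/(2n) = 1/188 = 0.005319.
Corrected numerator: |-0.086170| − 0.005319 = 0.080851.
Null standard error: √(0.15·0.85/94) = √0.001356383 = 0.036829.
z = (−)0.080851/0.036829 = -2.195.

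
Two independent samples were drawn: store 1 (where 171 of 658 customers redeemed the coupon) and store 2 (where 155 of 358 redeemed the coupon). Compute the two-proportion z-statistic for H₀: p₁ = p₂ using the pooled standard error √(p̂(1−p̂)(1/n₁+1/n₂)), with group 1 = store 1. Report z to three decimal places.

z = -5.646

p̂₁ = 171/658 = 0.25988, p̂₂ = 155/358 = 0.43296.
Pooled p̂ = (171+155)/(658+358) = 326/1016 = 0.32087.
SE = √[p̂(1−p̂)(1/n₁+1/n₂)] = √[0.32087·0.67913·(1/658+1/358)] ≈ 0.030657.
z = (p̂₁ − p̂₂)/SE = (0.25988 − 0.43296)/0.030657 = -0.17308/0.030657 = -5.646.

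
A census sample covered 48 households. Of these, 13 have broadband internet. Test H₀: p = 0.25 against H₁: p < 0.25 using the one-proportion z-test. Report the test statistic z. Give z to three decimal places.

z = 0.333

Sample proportion p̂ = 13/48 = 0.27083.
Null standard error: √(0.25·0.75/48) = √0.003906250 = 0.062500.
z = (0.27083 − 0.25)/0.062500 = 0.02083/0.062500 = 0.333.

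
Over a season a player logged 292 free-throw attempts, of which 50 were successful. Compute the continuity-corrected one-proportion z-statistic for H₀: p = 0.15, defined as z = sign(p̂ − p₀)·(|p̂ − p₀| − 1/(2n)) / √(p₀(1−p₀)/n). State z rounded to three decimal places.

z = 0.934

With x = 50 successes in n = 292, p̂ = 0.17123. p̂ − p₀ = 0.021233.
Continuity correction 1/(2n) = 1/584 = 0.001712.
Corrected numerator: |0.021233| − 0.001712 = 0.019521.
SE₀ = √(0.15·0.85/292) = 0.020896.
z = +0.019521/0.020896 = 0.934.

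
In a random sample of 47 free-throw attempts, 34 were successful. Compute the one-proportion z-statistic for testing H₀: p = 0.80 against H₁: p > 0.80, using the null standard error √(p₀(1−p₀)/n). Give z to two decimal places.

z = -1.31

With x = 34 successes in n = 47, p̂ = 0.72340.
SE₀ = √(0.80·0.20/47) = 0.058346.
z = (0.72340 − 0.80)/0.058346 = -0.07660/0.058346 = -1.31.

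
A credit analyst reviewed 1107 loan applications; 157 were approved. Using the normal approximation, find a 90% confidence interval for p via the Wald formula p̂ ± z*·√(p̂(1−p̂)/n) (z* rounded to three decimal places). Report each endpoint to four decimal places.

(0.1246, 0.1591)

With x = 157 successes in n = 1107, p̂ = 0.14182.
Standard error of p̂: √(0.121710/1107) = √0.000109946 = 0.010486.
For 90% confidence, z* = 1.645.
Margin of error: 1.645 × 0.010486 = 0.01725.
So the interval runs from 0.1246 to 0.1591.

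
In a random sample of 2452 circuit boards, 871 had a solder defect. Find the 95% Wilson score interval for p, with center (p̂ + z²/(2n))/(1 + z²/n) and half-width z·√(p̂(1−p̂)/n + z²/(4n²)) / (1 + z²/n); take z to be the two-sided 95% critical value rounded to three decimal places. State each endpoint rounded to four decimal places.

(0.3365, 0.3744)

p̂ = 871/2452 = 0.35522; z = 1.960, so z² = 3.841600.
Denominator 1 + z²/n = 1 + 3.841600/2452 = 1.001567.
Adjusted center: (0.35522 + z²/(2n))/1.001567 = 0.35545.
Radicand: p̂(1−p̂)/n + z²/(4n²) = 0.000093409 + 0.000000160 = 0.000093569.
Half-width = z·√(radicand)/denom = 1.960·0.009673/1.001567 = 0.01893.
Interval: 0.35545 ± 0.01893 → (0.3365, 0.3744).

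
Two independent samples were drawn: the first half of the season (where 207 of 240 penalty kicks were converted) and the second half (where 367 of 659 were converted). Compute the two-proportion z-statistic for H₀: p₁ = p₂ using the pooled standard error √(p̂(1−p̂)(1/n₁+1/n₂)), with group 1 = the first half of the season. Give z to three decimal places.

z = 8.437

p̂₁ = 207/240 = 0.86250, p̂₂ = 367/659 = 0.55690.
Pooled p̂ = (207+367)/(240+659) = 574/899 = 0.63849.
Pooled SE = √[0.2308213·0.00568412] ≈ 0.036222.
z = (p̂₁ − p̂₂)/SE = (0.86250 − 0.55690)/0.036222 = 0.30560/0.036222 = 8.437.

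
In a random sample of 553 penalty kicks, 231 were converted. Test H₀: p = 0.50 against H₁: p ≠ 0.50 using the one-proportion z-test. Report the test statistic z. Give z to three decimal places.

z = -3.870

Sample proportion p̂ = 231/553 = 0.41772.
SE₀ = √(0.50·0.50/553) = 0.021262.
Test statistic: z = -0.08228/0.021262 = -3.870.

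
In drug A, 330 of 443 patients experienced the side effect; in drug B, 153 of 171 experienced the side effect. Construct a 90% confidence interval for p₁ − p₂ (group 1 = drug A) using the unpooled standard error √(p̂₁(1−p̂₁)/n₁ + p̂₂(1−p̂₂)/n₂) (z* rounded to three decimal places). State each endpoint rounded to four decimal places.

p̂₁ = 330/443 = 0.74492, p̂₂ = 153/171 = 0.89474; p̂₁ − p̂₂ = -0.14982.
SE = √(0.000428925 + 0.000550777) = √0.000979702 = 0.031300.
For 90% confidence, z* = 1.645. Margin = 1.645·0.031300 = 0.05149.
Interval: -0.14982 ± 0.05149 → (-0.2013, -0.0983).

(-0.2013, -0.0983)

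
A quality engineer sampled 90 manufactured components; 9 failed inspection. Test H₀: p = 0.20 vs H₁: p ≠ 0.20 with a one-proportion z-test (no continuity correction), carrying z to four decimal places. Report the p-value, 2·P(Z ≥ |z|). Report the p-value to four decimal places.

Sample proportion p̂ = 9/90 = 0.10000.
SE₀ = √(0.20·0.80/90) = 0.042164.
z = (p̂ − p₀)/SE = (9/90 − 0.20)/0.042164 ≈ -2.3717.
p-value = 2·P(Z ≥ |z|) with z = -2.3717 → 0.0177.

p-value = 0.0177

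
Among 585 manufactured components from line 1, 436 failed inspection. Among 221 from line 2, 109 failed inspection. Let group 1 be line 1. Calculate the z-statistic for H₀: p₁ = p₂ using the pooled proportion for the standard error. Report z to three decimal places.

z = 6.823

p̂₁ = 436/585 = 0.74530, p̂₂ = 109/221 = 0.49321.
Pooling: p̂ = 545/806 = 0.67618.
Pooled SE = √[0.2189611·0.00623429] ≈ 0.036947.
z = 0.25209/0.036947 = 6.823.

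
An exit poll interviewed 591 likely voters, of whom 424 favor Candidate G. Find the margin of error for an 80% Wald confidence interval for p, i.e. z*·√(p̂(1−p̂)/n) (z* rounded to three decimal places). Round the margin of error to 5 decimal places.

Sample proportion p̂ = 424/591 = 0.71743.
Standard error of p̂: √(0.202725/591) = √0.000343020 = 0.018521.
For 80% confidence, z* = 1.282.
So ME = 0.02374.

ME = 0.02374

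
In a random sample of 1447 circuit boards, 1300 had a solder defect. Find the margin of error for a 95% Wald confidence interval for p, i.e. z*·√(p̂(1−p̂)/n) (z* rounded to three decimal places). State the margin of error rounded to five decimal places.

With x = 1300 successes in n = 1447, p̂ = 0.89841.
SE(p̂) = √(0.89841·0.10159/1447) = 0.007942.
z* = 1.960 at the 95% level.
Margin of error = z*·SE = 1.960 × 0.007942 = 0.01557.

ME = 0.01557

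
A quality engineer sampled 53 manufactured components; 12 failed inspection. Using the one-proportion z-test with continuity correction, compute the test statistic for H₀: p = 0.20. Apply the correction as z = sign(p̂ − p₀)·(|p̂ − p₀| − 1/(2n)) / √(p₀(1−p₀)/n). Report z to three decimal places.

z = 0.309

Sample proportion p̂ = 12/53 = 0.22642. p̂ − p₀ = 0.026415.
Continuity correction 1/(2n) = 1/106 = 0.009434.
Corrected numerator: |0.026415| − 0.009434 = 0.016981.
Under H₀, SE = √(p₀(1−p₀)/n) = √(0.20·0.80/53) = √0.003018868 = 0.054944.
z = +0.016981/0.054944 = 0.309.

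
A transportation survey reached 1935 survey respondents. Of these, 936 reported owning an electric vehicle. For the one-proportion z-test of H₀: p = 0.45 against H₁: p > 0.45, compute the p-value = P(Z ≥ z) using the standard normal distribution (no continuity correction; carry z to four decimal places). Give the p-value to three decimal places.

Sample proportion p̂ = 936/1935 = 0.48372.
Null standard error: √(0.45·0.55/1935) = √0.000127907 = 0.011310.
Test statistic (full precision, shown to 4 dp): z = (936/1935 − 0.45)/SE₀ ≈ 2.9816.
From the standard normal, P(Z ≥ z) = 0.001.

p-value = 0.001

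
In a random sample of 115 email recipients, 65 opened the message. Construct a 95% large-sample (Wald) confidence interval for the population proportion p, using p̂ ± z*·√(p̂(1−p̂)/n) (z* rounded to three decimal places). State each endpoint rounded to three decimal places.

(0.475, 0.656)

With x = 65 successes in n = 115, p̂ = 0.56522.
Standard error of p̂: √(0.245747/115) = √0.002136928 = 0.046227.
z* = 1.960 at the 95% level.
Margin of error: 1.960 × 0.046227 = 0.09060.
Interval: 0.56522 ± 0.09060 → (0.475, 0.656).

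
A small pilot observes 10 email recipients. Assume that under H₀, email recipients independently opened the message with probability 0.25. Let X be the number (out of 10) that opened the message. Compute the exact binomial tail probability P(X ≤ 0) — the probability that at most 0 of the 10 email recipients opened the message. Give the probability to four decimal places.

P = 0.0563

X is binomial with n = 10 and p = 0.25.
P(X ≤ 0) = C(10,0)·0.25^0·0.75^10.
= 0.056314 = 0.0563.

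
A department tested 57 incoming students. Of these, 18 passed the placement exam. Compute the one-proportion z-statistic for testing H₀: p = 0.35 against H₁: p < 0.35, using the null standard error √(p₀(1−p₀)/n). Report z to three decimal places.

z = -0.542

The sample proportion is 18/57 = 0.31579.
SE₀ = √(0.35·0.65/57) = 0.063176.
Test statistic: z = -0.03421/0.063176 = -0.542.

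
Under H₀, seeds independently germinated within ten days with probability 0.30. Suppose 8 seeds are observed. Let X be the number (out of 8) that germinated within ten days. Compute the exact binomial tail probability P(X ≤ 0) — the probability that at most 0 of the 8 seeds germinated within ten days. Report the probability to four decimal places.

P = 0.0576

X is binomial with n = 8 and p = 0.30.
P(X ≤ 0) = C(8,0)·0.30^0·0.70^8.
= 0.057648 = 0.0576.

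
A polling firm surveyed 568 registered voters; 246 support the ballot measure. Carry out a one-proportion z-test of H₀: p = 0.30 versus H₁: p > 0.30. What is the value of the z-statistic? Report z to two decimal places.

z = 6.92

The sample proportion is 246/568 = 0.43310.
Null standard error: √(0.30·0.70/568) = √0.000369718 = 0.019228.
z = (p̂ − p₀)/SE = (0.43310 − 0.30)/0.019228 = 6.92.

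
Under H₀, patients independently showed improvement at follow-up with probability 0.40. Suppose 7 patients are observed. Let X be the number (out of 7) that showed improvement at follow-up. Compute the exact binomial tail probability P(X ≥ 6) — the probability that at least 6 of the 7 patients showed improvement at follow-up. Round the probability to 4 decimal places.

P = 0.0188

X ~ Binomial(n=7, p=0.40).
P(X ≥ 6) = C(7,6)·0.40^6·0.60^1 + C(7,7)·0.40^7·0.60^0.
= 0.017203 + 0.001638 = 0.0188.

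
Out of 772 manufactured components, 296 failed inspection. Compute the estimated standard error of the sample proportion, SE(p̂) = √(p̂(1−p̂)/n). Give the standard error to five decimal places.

p̂ = 296/772 = 0.38342.
p̂(1−p̂) = 0.236409.
SE = √(0.236409/772) = √0.000306229 = 0.01750.

SE = 0.01750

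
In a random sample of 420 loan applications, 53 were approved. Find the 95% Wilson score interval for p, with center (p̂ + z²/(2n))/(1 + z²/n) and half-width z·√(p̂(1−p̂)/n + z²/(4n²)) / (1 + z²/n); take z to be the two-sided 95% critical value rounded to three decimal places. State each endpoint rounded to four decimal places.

(0.0978, 0.1614)

p̂ = 53/420 = 0.12619; z = 1.960, so z² = 3.841600.
Denominator 1 + z²/n = 1 + 3.841600/420 = 1.009147.
Adjusted center: (0.12619 + z²/(2n))/1.009147 = 0.12958.
Radicand: p̂(1−p̂)/n + z²/(4n²) = 0.000262539 + 0.000005444 = 0.000267983.
Half-width = 1.960·√0.000267983/1.009147 = 0.03179.
So the interval runs from 0.0978 to 0.1614.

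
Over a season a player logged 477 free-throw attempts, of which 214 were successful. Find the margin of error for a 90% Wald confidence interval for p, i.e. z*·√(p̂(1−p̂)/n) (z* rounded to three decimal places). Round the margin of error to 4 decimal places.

ME = 0.0375

The sample proportion is 214/477 = 0.44864.
SE(p̂) = √(0.44864·0.55136/477) = 0.022772.
For 90% confidence, z* = 1.645.
So ME = 0.0375.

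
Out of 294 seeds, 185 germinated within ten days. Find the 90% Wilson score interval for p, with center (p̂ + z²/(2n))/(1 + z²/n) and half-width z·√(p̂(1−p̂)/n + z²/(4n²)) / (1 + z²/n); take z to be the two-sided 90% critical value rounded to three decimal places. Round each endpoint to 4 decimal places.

p̂ = 185/294 = 0.62925; z = 1.645, so z² = 2.706025.
1 + z²/n = 1.009204.
Adjusted center: (0.62925 + z²/(2n))/1.009204 = 0.62807.
Radicand: p̂(1−p̂)/n + z²/(4n²) = 0.000793517 + 0.000007827 = 0.000801344.
Half-width = z·√(radicand)/denom = 1.645·0.028308/1.009204 = 0.04614.
CI: 0.62807 ± 0.04614 = (0.5819, 0.6742).

(0.5819, 0.6742)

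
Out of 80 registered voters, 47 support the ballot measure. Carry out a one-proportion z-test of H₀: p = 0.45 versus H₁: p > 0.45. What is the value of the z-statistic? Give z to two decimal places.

z = 2.47

With x = 47 successes in n = 80, p̂ = 0.58750.
Null standard error: √(0.45·0.55/80) = √0.003093750 = 0.055621.
Test statistic: z = 0.13750/0.055621 = 2.47.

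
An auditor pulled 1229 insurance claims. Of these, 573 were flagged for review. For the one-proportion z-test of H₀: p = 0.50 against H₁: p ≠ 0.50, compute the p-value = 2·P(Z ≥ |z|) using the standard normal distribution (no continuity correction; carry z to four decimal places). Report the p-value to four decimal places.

p-value = 0.0179

p̂ = 573/1229 = 0.46623.
Null standard error: √(0.50·0.50/1229) = √0.000203417 = 0.014262.
z = (p̂ − p₀)/SE = (573/1229 − 0.50)/0.014262 ≈ -2.3676.
p-value = 2·P(Z ≥ |z|) with z = -2.3676 → 0.0179.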